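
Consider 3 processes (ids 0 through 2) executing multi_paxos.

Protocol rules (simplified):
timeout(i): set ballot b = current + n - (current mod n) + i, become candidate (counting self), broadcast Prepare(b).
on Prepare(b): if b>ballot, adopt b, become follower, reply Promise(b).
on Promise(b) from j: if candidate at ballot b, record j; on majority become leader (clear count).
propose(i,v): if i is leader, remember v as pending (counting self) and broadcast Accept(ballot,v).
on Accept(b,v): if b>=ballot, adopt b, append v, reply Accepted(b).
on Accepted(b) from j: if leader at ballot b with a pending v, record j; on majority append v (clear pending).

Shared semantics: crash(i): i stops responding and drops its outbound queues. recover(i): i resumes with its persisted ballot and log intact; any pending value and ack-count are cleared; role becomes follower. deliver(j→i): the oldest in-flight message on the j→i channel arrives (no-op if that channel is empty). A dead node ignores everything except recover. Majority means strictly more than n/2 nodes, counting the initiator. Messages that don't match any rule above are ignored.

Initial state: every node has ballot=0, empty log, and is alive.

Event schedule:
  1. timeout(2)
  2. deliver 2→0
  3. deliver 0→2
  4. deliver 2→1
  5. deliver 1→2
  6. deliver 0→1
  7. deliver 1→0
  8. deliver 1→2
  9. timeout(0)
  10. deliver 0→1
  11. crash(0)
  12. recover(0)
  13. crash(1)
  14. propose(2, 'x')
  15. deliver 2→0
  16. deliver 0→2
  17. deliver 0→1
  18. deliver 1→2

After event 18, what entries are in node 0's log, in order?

step 1 timeout(2): 2={cand,b=5,log=-}
step 2 deliver 2→0: 0={foll,b=5,log=-}
step 3 deliver 0→2: 2={lead,b=5,log=-}
step 4 deliver 2→1: 1={foll,b=5,log=-}
step 5 deliver 1→2: —
step 6 deliver 0→1: —
step 7 deliver 1→0: —
step 8 deliver 1→2: —
step 9 timeout(0): 0={cand,b=6,log=-}
step 10 deliver 0→1: 1={foll,b=6,log=-}
step 11 crash(0): 0={✗cand,b=6,log=-}
step 12 recover(0): 0={foll,b=6,log=-}
step 13 crash(1): 1={✗foll,b=6,log=-}
step 14 propose(2,'x'): —
step 15 deliver 2→0: —
step 16 deliver 0→2: —
step 17 deliver 0→1: —
step 18 deliver 1→2: —

empty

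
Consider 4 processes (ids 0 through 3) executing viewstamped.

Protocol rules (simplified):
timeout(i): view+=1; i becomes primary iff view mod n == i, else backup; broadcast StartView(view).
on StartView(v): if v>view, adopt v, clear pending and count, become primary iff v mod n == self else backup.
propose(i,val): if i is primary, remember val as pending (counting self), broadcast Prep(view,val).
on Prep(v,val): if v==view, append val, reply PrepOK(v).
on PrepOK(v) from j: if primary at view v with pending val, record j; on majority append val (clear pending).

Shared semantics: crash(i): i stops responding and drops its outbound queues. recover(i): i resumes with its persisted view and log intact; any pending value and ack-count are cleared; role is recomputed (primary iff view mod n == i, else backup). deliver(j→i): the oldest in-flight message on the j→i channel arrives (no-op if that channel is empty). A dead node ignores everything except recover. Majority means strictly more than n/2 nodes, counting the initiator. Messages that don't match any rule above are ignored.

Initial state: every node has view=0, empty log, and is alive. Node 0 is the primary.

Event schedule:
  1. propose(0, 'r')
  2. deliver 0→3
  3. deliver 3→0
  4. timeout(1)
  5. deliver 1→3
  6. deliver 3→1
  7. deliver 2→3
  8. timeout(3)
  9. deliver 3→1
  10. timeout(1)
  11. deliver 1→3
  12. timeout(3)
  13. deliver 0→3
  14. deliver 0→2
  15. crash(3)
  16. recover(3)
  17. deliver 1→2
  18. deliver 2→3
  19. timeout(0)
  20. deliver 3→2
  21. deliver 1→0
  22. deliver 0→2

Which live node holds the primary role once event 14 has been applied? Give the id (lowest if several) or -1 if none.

0

[1] propose(0,'r') → ∅
[2] deliver 0→3 → N3(back v0 [r])
[3] deliver 3→0 → ∅
[4] timeout(1) → N1(prim v1 [-])
[5] deliver 1→3 → N3(back v1 [r])
[6] deliver 3→1 → ∅
[7] deliver 2→3 → ∅
[8] timeout(3) → N3(back v2 [r])
[9] deliver 3→1 → N1(back v2 [-])
[10] timeout(1) → N1(back v3 [-])
[11] deliver 1→3 → N3(prim v3 [r])
[12] timeout(3) → N3(back v4 [r])
[13] deliver 0→3 → ∅
[14] deliver 0→2 → N2(back v0 [r])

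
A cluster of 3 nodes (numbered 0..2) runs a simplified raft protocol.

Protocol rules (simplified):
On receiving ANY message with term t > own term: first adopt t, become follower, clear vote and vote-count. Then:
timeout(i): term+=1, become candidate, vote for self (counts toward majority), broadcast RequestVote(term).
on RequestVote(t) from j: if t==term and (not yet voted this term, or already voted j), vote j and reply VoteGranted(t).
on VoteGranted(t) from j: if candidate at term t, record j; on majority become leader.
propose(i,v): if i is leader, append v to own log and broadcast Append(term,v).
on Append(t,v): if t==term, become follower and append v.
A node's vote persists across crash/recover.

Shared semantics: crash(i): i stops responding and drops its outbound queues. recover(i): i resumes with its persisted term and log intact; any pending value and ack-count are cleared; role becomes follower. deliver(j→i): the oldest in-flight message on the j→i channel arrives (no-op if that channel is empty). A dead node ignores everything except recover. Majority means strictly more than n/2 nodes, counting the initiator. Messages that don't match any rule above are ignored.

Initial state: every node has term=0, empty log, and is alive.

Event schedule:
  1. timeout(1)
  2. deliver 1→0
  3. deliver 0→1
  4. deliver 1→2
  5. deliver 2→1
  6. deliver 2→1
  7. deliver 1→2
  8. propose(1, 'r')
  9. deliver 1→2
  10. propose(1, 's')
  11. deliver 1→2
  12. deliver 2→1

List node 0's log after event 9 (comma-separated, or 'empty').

after 1 — timeout(1): n1:cand/t1/[-]
after 2 — deliver 1→0: n0:foll/t1/[-]
after 3 — deliver 0→1: n1:lead/t1/[-]
after 4 — deliver 1→2: n2:foll/t1/[-]
after 5 — deliver 2→1: ·
after 6 — deliver 2→1: ·
after 7 — deliver 1→2: ·
after 8 — propose(1,'r'): n1:lead/t1/[r]
after 9 — deliver 1→2: n2:foll/t1/[r]

empty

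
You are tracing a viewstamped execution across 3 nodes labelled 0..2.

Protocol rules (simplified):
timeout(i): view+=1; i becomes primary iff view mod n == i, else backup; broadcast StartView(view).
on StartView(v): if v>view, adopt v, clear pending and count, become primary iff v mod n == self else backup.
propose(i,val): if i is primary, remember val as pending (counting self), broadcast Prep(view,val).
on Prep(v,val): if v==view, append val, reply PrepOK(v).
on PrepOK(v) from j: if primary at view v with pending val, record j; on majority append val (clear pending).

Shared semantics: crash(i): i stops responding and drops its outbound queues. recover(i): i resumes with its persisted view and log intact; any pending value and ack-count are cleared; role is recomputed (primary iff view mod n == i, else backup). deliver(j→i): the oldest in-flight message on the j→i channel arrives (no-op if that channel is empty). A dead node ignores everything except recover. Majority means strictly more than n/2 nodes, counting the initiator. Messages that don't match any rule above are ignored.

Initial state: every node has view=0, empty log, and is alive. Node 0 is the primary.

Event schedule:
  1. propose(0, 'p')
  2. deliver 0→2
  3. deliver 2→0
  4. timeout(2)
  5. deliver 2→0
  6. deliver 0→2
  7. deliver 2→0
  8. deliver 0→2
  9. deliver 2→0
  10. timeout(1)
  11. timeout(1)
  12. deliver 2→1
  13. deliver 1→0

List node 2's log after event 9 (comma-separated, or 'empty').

1. propose(0,'p'):  nop
2. deliver 0→2:  <2:back v0 p>
3. deliver 2→0:  <0:prim v0 p>
4. timeout(2):  <2:back v1 p>
5. deliver 2→0:  <0:back v1 p>
6. deliver 0→2:  nop
7. deliver 2→0:  nop
8. deliver 0→2:  nop
9. deliver 2→0:  nop

p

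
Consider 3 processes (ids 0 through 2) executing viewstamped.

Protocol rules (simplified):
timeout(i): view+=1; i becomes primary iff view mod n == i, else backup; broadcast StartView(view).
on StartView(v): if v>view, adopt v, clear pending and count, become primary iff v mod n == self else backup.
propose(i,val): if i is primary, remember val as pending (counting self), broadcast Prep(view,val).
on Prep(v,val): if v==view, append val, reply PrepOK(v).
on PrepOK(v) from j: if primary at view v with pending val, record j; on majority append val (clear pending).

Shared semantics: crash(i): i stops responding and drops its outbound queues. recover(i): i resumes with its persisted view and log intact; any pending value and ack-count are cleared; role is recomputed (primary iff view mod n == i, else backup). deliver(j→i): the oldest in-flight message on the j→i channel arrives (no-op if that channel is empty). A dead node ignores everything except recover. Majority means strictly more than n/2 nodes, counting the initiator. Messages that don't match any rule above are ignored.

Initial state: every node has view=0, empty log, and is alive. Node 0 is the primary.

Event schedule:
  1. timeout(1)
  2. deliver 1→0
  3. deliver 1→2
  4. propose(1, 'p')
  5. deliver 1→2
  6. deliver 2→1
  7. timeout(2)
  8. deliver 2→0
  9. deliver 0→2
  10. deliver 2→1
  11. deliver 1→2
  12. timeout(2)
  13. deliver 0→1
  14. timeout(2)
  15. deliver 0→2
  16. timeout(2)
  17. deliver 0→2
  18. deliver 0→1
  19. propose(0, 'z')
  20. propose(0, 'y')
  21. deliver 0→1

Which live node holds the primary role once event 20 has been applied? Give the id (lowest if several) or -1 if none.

2

after 1 — timeout(1): n1:prim/v1/[-]
after 2 — deliver 1→0: n0:back/v1/[-]
after 3 — deliver 1→2: n2:back/v1/[-]
after 4 — propose(1,'p'): ·
after 5 — deliver 1→2: n2:back/v1/[p]
after 6 — deliver 2→1: n1:prim/v1/[p]
after 7 — timeout(2): n2:prim/v2/[p]
after 8 — deliver 2→0: n0:back/v2/[-]
after 9 — deliver 0→2: ·
after 10 — deliver 2→1: n1:back/v2/[p]
after 11 — deliver 1→2: ·
after 12 — timeout(2): n2:back/v3/[p]
after 13 — deliver 0→1: ·
after 14 — timeout(2): n2:back/v4/[p]
after 15 — deliver 0→2: ·
after 16 — timeout(2): n2:prim/v5/[p]
after 17 — deliver 0→2: ·
after 18 — deliver 0→1: ·
after 19 — propose(0,'z'): ·
after 20 — propose(0,'y'): ·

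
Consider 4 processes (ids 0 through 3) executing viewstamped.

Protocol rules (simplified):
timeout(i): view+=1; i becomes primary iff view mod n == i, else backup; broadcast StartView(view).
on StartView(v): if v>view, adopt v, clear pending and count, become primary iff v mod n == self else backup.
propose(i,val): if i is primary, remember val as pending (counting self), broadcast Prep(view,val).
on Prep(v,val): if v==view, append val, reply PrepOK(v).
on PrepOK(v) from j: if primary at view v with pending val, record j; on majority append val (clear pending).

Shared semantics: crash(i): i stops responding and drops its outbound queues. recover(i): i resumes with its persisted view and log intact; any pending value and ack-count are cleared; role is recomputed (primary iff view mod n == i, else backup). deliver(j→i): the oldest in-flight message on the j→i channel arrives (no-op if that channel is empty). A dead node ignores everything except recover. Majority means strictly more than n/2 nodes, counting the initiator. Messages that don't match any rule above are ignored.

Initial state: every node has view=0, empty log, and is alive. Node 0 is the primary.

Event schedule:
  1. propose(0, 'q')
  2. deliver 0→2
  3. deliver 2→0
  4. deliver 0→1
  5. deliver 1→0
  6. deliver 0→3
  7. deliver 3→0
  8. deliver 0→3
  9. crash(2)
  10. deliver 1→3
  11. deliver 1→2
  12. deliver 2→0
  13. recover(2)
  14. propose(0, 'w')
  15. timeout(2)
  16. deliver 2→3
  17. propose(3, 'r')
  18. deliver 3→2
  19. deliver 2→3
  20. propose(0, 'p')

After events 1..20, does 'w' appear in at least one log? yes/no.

[1] propose(0,'q') → ∅
[2] deliver 0→2 → N2(back v0 [q])
[3] deliver 2→0 → ∅
[4] deliver 0→1 → N1(back v0 [q])
[5] deliver 1→0 → N0(prim v0 [q])
[6] deliver 0→3 → N3(back v0 [q])
[7] deliver 3→0 → ∅
[8] deliver 0→3 → ∅
[9] crash(2) → N2(✗back v0 [q])
[10] deliver 1→3 → ∅
[11] deliver 1→2 → ∅
[12] deliver 2→0 → ∅
[13] recover(2) → N2(back v0 [q])
[14] propose(0,'w') → ∅
[15] timeout(2) → N2(back v1 [q])
[16] deliver 2→3 → N3(back v1 [q])
[17] propose(3,'r') → ∅
[18] deliver 3→2 → ∅
[19] deliver 2→3 → ∅
[20] propose(0,'p') → ∅

no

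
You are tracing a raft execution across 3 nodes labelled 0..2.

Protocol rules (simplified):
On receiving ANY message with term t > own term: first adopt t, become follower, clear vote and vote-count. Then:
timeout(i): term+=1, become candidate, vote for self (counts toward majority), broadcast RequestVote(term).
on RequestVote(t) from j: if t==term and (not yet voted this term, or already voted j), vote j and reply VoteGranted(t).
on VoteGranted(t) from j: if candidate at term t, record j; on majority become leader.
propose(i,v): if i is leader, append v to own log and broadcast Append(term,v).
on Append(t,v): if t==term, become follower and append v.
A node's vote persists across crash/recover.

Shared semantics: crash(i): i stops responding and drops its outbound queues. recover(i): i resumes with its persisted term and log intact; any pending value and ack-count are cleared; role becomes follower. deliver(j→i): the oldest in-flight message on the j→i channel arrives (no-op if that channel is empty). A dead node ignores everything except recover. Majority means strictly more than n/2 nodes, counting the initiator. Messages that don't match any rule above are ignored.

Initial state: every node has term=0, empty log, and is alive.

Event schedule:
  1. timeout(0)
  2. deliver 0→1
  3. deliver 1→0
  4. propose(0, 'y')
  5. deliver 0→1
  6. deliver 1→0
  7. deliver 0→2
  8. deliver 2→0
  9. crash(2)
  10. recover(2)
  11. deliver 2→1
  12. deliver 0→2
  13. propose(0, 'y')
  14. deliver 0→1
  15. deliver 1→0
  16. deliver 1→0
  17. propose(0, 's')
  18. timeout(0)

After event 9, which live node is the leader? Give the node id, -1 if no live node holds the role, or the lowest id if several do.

0

step 1 timeout(0): 0={cand,t=1,log=-}
step 2 deliver 0→1: 1={foll,t=1,log=-}
step 3 deliver 1→0: 0={lead,t=1,log=-}
step 4 propose(0,'y'): 0={lead,t=1,log=y}
step 5 deliver 0→1: 1={foll,t=1,log=y}
step 6 deliver 1→0: —
step 7 deliver 0→2: 2={foll,t=1,log=-}
step 8 deliver 2→0: —
step 9 crash(2): 2={✗foll,t=1,log=-}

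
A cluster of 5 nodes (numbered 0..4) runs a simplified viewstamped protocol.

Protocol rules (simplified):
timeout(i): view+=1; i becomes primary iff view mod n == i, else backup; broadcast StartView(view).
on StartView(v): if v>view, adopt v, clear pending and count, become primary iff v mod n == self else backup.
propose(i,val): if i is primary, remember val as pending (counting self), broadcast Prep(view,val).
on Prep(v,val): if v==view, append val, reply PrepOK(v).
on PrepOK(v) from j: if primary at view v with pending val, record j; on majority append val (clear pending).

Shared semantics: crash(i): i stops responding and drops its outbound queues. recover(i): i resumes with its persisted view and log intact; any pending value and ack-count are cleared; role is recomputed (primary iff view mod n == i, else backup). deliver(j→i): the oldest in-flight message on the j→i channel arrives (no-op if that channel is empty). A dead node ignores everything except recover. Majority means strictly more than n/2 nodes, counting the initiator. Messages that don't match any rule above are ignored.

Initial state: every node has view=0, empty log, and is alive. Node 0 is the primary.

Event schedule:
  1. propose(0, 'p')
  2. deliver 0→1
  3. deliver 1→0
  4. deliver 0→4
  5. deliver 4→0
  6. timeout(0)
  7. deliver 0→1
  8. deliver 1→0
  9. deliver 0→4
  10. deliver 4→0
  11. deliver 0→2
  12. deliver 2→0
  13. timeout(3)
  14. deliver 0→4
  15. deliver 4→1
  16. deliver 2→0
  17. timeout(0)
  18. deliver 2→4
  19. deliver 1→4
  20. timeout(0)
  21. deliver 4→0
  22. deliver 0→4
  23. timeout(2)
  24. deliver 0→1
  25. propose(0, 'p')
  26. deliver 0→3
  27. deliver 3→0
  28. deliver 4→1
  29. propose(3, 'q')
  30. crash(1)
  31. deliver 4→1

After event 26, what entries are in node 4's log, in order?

p

after 1 — propose(0,'p'): ·
after 2 — deliver 0→1: n1:back/v0/[p]
after 3 — deliver 1→0: ·
after 4 — deliver 0→4: n4:back/v0/[p]
after 5 — deliver 4→0: n0:prim/v0/[p]
after 6 — timeout(0): n0:back/v1/[p]
after 7 — deliver 0→1: n1:prim/v1/[p]
after 8 — deliver 1→0: ·
after 9 — deliver 0→4: n4:back/v1/[p]
after 10 — deliver 4→0: ·
after 11 — deliver 0→2: n2:back/v0/[p]
after 12 — deliver 2→0: ·
after 13 — timeout(3): n3:back/v1/[-]
after 14 — deliver 0→4: ·
after 15 — deliver 4→1: ·
after 16 — deliver 2→0: ·
after 17 — timeout(0): n0:back/v2/[p]
after 18 — deliver 2→4: ·
after 19 — deliver 1→4: ·
after 20 — timeout(0): n0:back/v3/[p]
after 21 — deliver 4→0: ·
after 22 — deliver 0→4: n4:back/v2/[p]
after 23 — timeout(2): n2:back/v1/[p]
after 24 — deliver 0→1: n1:back/v2/[p]
after 25 — propose(0,'p'): ·
after 26 — deliver 0→3: ·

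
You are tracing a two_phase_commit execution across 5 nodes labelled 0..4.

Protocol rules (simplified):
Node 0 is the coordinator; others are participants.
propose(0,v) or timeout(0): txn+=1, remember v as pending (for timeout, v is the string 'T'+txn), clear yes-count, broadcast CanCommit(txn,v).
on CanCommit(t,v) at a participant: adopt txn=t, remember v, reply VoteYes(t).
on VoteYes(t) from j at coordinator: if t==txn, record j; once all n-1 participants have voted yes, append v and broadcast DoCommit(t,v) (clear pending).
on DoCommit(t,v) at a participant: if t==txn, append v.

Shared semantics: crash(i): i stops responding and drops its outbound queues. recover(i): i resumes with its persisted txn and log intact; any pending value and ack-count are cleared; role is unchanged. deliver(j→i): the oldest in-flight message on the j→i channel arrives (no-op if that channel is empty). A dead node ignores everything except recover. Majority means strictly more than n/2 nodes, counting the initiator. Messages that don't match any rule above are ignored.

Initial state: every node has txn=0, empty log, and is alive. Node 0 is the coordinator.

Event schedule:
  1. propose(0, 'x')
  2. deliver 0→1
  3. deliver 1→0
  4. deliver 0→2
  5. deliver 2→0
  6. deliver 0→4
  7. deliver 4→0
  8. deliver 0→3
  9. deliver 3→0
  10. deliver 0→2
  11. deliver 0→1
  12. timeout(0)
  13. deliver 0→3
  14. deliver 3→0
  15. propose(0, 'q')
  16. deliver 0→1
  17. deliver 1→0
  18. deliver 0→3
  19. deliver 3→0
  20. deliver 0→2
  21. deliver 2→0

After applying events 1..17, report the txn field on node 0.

3

step 1 propose(0,'x'): 0={coor,t=1,log=-}
step 2 deliver 0→1: 1={part,t=1,log=-}
step 3 deliver 1→0: —
step 4 deliver 0→2: 2={part,t=1,log=-}
step 5 deliver 2→0: —
step 6 deliver 0→4: 4={part,t=1,log=-}
step 7 deliver 4→0: —
step 8 deliver 0→3: 3={part,t=1,log=-}
step 9 deliver 3→0: 0={coor,t=1,log=x}
step 10 deliver 0→2: 2={part,t=1,log=x}
step 11 deliver 0→1: 1={part,t=1,log=x}
step 12 timeout(0): 0={coor,t=2,log=x}
step 13 deliver 0→3: 3={part,t=1,log=x}
step 14 deliver 3→0: —
step 15 propose(0,'q'): 0={coor,t=3,log=x}
step 16 deliver 0→1: 1={part,t=2,log=x}
step 17 deliver 1→0: —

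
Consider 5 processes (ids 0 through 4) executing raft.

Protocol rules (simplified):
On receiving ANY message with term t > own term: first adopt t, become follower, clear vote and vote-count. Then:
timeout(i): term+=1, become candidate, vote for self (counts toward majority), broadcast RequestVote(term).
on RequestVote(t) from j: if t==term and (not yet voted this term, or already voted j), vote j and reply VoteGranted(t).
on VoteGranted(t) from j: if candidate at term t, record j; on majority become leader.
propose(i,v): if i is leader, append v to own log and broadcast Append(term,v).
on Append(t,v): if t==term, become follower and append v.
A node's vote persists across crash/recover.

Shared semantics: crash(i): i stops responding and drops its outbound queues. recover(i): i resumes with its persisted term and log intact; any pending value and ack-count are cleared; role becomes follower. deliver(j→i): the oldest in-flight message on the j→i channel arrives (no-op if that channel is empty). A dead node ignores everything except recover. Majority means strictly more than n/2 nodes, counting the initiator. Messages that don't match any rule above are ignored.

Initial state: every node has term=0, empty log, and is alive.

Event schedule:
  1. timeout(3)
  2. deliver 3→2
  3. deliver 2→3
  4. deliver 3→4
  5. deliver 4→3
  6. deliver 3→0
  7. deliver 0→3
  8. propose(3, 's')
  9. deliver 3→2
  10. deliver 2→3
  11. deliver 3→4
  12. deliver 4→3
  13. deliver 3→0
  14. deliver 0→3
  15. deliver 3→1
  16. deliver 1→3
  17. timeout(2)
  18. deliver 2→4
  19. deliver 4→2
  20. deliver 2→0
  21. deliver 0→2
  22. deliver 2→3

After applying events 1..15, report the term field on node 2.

[1] timeout(3) → N3(cand t1 [-])
[2] deliver 3→2 → N2(foll t1 [-])
[3] deliver 2→3 → ∅
[4] deliver 3→4 → N4(foll t1 [-])
[5] deliver 4→3 → N3(lead t1 [-])
[6] deliver 3→0 → N0(foll t1 [-])
[7] deliver 0→3 → ∅
[8] propose(3,'s') → N3(lead t1 [s])
[9] deliver 3→2 → N2(foll t1 [s])
[10] deliver 2→3 → ∅
[11] deliver 3→4 → N4(foll t1 [s])
[12] deliver 4→3 → ∅
[13] deliver 3→0 → N0(foll t1 [s])
[14] deliver 0→3 → ∅
[15] deliver 3→1 → N1(foll t1 [-])

1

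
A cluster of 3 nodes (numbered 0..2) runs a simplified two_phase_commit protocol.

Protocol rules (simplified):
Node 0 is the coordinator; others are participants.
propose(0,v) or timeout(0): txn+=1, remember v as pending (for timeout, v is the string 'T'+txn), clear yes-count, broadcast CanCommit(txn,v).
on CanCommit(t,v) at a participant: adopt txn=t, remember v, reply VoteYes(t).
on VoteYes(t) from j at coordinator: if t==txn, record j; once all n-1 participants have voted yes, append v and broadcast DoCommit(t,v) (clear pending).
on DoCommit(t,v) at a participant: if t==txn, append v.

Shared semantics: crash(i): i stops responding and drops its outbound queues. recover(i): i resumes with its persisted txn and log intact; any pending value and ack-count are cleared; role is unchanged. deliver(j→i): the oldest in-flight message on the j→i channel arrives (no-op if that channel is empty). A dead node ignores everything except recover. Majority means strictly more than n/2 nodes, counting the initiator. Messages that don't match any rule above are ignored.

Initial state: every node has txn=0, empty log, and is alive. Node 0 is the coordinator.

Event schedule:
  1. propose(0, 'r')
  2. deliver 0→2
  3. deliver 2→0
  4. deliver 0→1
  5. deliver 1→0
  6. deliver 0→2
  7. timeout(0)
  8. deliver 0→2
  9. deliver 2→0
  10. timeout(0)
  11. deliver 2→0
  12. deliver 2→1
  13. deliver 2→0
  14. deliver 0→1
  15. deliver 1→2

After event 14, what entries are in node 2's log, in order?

r

1. propose(0,'r'):  <0:coor t1 ->
2. deliver 0→2:  <2:part t1 ->
3. deliver 2→0:  nop
4. deliver 0→1:  <1:part t1 ->
5. deliver 1→0:  <0:coor t1 r>
6. deliver 0→2:  <2:part t1 r>
7. timeout(0):  <0:coor t2 r>
8. deliver 0→2:  <2:part t2 r>
9. deliver 2→0:  nop
10. timeout(0):  <0:coor t3 r>
11. deliver 2→0:  nop
12. deliver 2→1:  nop
13. deliver 2→0:  nop
14. deliver 0→1:  <1:part t1 r>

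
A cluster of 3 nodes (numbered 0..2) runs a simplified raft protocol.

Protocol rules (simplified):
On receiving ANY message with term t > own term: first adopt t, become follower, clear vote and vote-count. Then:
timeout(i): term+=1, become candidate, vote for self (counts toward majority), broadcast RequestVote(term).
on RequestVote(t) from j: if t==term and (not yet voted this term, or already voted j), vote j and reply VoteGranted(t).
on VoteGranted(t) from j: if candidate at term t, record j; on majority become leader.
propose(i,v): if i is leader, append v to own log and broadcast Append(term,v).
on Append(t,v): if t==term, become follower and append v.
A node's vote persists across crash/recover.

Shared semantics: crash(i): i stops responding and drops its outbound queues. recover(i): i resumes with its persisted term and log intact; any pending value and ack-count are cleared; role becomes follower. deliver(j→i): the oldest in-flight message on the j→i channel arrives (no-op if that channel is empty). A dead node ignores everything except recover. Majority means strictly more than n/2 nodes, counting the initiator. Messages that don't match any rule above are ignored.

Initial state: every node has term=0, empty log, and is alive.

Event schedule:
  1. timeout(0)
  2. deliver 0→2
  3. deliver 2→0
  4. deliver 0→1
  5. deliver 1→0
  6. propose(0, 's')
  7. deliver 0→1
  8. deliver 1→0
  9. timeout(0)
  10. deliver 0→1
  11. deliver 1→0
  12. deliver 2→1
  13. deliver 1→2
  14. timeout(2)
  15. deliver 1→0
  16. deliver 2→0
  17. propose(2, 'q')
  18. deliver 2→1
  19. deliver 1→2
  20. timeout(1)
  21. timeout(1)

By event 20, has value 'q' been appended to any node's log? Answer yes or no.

no

e1 timeout(0): 0[cand,t=1,-]
e2 deliver 0→2: 2[foll,t=1,-]
e3 deliver 2→0: 0[lead,t=1,-]
e4 deliver 0→1: 1[foll,t=1,-]
e5 deliver 1→0: ·
e6 propose(0,'s'): 0[lead,t=1,s]
e7 deliver 0→1: 1[foll,t=1,s]
e8 deliver 1→0: ·
e9 timeout(0): 0[cand,t=2,s]
e10 deliver 0→1: 1[foll,t=2,s]
e11 deliver 1→0: 0[lead,t=2,s]
e12 deliver 2→1: ·
e13 deliver 1→2: ·
e14 timeout(2): 2[cand,t=2,-]
e15 deliver 1→0: ·
e16 deliver 2→0: ·
e17 propose(2,'q'): ·
e18 deliver 2→1: ·
e19 deliver 1→2: ·
e20 timeout(1): 1[cand,t=3,s]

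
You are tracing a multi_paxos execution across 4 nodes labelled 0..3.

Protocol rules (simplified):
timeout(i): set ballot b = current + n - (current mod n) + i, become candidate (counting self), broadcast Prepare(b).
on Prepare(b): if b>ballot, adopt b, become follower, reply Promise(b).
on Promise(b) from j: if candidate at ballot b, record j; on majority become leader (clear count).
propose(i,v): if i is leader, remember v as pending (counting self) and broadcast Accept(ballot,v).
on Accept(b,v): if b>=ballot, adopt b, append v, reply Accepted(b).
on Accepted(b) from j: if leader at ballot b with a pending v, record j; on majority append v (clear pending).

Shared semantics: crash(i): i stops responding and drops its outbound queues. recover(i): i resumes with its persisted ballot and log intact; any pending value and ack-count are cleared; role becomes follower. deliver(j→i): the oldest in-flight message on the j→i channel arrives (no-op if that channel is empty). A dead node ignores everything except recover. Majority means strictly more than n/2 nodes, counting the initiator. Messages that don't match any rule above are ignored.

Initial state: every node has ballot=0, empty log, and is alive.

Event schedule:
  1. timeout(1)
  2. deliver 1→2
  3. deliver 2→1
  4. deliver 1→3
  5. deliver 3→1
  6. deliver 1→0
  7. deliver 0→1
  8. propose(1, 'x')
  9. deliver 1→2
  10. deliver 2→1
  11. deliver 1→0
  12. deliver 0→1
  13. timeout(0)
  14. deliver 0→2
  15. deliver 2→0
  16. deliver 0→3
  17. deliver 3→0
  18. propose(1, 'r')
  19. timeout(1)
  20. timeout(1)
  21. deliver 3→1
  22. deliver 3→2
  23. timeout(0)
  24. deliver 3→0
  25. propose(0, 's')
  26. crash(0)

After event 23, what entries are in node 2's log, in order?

x

[1] timeout(1) → N1(cand b5 [-])
[2] deliver 1→2 → N2(foll b5 [-])
[3] deliver 2→1 → ∅
[4] deliver 1→3 → N3(foll b5 [-])
[5] deliver 3→1 → N1(lead b5 [-])
[6] deliver 1→0 → N0(foll b5 [-])
[7] deliver 0→1 → ∅
[8] propose(1,'x') → ∅
[9] deliver 1→2 → N2(foll b5 [x])
[10] deliver 2→1 → ∅
[11] deliver 1→0 → N0(foll b5 [x])
[12] deliver 0→1 → N1(lead b5 [x])
[13] timeout(0) → N0(cand b8 [x])
[14] deliver 0→2 → N2(foll b8 [x])
[15] deliver 2→0 → ∅
[16] deliver 0→3 → N3(foll b8 [-])
[17] deliver 3→0 → N0(lead b8 [x])
[18] propose(1,'r') → ∅
[19] timeout(1) → N1(cand b9 [x])
[20] timeout(1) → N1(cand b13 [x])
[21] deliver 3→1 → ∅
[22] deliver 3→2 → ∅
[23] timeout(0) → N0(cand b12 [x])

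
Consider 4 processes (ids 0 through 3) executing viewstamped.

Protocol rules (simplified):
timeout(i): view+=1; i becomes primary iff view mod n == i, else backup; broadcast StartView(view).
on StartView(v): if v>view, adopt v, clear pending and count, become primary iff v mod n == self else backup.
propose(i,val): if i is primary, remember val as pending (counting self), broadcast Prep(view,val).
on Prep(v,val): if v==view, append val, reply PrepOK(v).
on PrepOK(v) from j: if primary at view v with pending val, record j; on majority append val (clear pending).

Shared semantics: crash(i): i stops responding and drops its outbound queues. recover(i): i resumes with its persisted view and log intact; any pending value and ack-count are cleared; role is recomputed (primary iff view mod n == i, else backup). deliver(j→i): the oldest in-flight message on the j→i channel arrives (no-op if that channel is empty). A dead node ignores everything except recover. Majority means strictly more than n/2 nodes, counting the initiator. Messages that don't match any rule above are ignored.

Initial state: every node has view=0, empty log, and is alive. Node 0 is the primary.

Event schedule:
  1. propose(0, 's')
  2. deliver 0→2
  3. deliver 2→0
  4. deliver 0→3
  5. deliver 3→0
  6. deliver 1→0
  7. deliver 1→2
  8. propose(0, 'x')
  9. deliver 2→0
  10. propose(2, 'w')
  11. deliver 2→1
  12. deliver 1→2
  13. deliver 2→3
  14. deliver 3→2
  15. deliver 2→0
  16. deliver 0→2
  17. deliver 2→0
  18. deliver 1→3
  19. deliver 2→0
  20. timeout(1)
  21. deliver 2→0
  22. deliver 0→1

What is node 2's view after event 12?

e1 propose(0,'s'): ·
e2 deliver 0→2: 2[back,v=0,s]
e3 deliver 2→0: ·
e4 deliver 0→3: 3[back,v=0,s]
e5 deliver 3→0: 0[prim,v=0,s]
e6 deliver 1→0: ·
e7 deliver 1→2: ·
e8 propose(0,'x'): ·
e9 deliver 2→0: ·
e10 propose(2,'w'): ·
e11 deliver 2→1: ·
e12 deliver 1→2: ·

0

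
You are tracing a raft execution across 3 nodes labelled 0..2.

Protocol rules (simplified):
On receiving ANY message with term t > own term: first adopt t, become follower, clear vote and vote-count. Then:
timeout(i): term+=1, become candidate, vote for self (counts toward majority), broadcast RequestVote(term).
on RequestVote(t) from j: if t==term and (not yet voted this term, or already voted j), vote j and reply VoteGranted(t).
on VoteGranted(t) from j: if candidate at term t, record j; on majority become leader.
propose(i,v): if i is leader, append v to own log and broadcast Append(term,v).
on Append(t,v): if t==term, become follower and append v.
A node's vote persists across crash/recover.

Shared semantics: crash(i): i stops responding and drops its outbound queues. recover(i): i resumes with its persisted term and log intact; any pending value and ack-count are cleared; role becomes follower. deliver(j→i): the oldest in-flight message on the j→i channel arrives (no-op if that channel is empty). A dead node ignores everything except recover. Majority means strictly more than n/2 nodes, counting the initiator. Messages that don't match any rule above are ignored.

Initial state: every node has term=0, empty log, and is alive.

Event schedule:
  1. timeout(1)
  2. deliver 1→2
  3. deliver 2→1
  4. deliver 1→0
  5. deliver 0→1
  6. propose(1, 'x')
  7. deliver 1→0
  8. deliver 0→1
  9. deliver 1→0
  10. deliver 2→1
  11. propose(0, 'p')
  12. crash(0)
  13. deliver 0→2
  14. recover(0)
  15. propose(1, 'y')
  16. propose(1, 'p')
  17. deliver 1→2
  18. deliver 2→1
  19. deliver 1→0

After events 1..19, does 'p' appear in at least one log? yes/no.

step 1 timeout(1): 1={cand,t=1,log=-}
step 2 deliver 1→2: 2={foll,t=1,log=-}
step 3 deliver 2→1: 1={lead,t=1,log=-}
step 4 deliver 1→0: 0={foll,t=1,log=-}
step 5 deliver 0→1: —
step 6 propose(1,'x'): 1={lead,t=1,log=x}
step 7 deliver 1→0: 0={foll,t=1,log=x}
step 8 deliver 0→1: —
step 9 deliver 1→0: —
step 10 deliver 2→1: —
step 11 propose(0,'p'): —
step 12 crash(0): 0={✗foll,t=1,log=x}
step 13 deliver 0→2: —
step 14 recover(0): 0={foll,t=1,log=x}
step 15 propose(1,'y'): 1={lead,t=1,log=x,y}
step 16 propose(1,'p'): 1={lead,t=1,log=x,y,p}
step 17 deliver 1→2: 2={foll,t=1,log=x}
step 18 deliver 2→1: —
step 19 deliver 1→0: 0={foll,t=1,log=x,y}

yes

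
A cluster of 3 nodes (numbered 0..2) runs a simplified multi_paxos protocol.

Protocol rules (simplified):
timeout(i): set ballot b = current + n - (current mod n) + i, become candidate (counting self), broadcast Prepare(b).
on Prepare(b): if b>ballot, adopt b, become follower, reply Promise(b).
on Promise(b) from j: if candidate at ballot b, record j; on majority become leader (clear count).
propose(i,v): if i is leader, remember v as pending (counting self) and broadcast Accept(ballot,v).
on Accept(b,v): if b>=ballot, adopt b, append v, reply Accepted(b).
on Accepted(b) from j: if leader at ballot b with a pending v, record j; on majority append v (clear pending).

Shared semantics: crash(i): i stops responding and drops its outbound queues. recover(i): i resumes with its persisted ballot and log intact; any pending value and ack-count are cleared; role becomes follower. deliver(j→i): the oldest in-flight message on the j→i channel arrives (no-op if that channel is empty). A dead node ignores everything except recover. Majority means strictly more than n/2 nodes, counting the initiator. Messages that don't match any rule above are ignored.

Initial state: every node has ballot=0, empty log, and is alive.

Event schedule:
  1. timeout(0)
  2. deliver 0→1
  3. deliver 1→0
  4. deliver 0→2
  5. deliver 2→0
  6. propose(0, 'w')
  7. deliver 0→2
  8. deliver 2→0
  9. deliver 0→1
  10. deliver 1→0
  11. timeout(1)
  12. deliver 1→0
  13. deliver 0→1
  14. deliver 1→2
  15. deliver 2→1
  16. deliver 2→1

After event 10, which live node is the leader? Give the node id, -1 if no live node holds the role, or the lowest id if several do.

1. timeout(0):  <0:cand b3 ->
2. deliver 0→1:  <1:foll b3 ->
3. deliver 1→0:  <0:lead b3 ->
4. deliver 0→2:  <2:foll b3 ->
5. deliver 2→0:  nop
6. propose(0,'w'):  nop
7. deliver 0→2:  <2:foll b3 w>
8. deliver 2→0:  <0:lead b3 w>
9. deliver 0→1:  <1:foll b3 w>
10. deliver 1→0:  nop

0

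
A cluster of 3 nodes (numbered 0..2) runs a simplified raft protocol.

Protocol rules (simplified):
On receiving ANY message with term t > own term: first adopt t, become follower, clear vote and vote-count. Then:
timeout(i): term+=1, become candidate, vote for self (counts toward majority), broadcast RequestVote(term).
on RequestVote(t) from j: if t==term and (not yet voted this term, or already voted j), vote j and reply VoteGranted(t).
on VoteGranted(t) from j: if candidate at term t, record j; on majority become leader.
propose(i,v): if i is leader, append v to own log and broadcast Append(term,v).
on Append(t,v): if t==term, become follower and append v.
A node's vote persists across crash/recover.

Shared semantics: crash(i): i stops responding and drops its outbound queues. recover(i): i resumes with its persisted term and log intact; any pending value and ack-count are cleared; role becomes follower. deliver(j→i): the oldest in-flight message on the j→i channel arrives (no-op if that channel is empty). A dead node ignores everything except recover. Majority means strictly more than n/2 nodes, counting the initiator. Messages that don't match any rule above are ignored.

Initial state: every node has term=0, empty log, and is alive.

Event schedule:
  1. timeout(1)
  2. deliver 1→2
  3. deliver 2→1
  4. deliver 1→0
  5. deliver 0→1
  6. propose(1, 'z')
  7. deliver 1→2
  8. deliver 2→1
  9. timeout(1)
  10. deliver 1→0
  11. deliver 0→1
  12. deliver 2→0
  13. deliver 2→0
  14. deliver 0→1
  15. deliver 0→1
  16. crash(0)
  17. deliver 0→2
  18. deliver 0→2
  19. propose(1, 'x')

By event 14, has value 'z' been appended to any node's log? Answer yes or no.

yes

1. timeout(1):  <1:cand t1 ->
2. deliver 1→2:  <2:foll t1 ->
3. deliver 2→1:  <1:lead t1 ->
4. deliver 1→0:  <0:foll t1 ->
5. deliver 0→1:  nop
6. propose(1,'z'):  <1:lead t1 z>
7. deliver 1→2:  <2:foll t1 z>
8. deliver 2→1:  nop
9. timeout(1):  <1:cand t2 z>
10. deliver 1→0:  <0:foll t1 z>
11. deliver 0→1:  nop
12. deliver 2→0:  nop
13. deliver 2→0:  nop
14. deliver 0→1:  nop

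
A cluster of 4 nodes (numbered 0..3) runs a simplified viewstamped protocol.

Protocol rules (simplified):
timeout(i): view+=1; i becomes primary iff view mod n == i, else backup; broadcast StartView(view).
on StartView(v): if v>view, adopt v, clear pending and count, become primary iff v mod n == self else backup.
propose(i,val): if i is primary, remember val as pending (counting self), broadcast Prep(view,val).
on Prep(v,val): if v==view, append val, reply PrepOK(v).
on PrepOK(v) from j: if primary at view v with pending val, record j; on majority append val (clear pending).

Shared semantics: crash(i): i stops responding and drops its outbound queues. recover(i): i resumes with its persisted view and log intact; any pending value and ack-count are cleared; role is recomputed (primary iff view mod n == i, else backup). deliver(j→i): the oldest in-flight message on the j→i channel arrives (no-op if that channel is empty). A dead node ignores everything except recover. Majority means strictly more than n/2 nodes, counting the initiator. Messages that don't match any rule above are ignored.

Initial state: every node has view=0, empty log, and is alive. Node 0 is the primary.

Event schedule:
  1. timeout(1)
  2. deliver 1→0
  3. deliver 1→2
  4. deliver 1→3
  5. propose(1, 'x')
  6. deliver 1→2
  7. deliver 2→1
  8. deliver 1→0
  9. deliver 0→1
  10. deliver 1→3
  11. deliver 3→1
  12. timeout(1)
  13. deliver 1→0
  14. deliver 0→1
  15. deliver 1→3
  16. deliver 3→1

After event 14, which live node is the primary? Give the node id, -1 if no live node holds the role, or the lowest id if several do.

-1

[1] timeout(1) → N1(prim v1 [-])
[2] deliver 1→0 → N0(back v1 [-])
[3] deliver 1→2 → N2(back v1 [-])
[4] deliver 1→3 → N3(back v1 [-])
[5] propose(1,'x') → ∅
[6] deliver 1→2 → N2(back v1 [x])
[7] deliver 2→1 → ∅
[8] deliver 1→0 → N0(back v1 [x])
[9] deliver 0→1 → N1(prim v1 [x])
[10] deliver 1→3 → N3(back v1 [x])
[11] deliver 3→1 → ∅
[12] timeout(1) → N1(back v2 [x])
[13] deliver 1→0 → N0(back v2 [x])
[14] deliver 0→1 → ∅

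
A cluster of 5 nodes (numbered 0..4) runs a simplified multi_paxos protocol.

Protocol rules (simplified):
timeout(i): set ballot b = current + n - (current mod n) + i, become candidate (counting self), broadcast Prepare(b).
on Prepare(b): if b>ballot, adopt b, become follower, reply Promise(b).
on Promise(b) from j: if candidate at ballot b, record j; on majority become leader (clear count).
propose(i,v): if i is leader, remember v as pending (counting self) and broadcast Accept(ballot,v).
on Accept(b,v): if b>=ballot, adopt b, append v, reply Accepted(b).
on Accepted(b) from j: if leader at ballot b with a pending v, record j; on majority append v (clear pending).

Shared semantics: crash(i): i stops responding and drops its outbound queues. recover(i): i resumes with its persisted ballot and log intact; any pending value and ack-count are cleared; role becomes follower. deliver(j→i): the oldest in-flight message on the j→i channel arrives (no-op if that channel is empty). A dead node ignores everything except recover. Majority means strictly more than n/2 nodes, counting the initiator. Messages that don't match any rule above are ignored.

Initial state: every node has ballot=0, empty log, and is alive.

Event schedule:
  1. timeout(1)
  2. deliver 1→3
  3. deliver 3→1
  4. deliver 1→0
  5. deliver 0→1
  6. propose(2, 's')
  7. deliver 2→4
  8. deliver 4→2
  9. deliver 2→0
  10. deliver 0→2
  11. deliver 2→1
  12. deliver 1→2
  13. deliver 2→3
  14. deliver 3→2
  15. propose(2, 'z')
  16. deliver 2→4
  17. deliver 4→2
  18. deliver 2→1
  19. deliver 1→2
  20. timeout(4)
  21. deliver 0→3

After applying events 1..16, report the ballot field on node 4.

[1] timeout(1) → N1(cand b6 [-])
[2] deliver 1→3 → N3(foll b6 [-])
[3] deliver 3→1 → ∅
[4] deliver 1→0 → N0(foll b6 [-])
[5] deliver 0→1 → N1(lead b6 [-])
[6] propose(2,'s') → ∅
[7] deliver 2→4 → ∅
[8] deliver 4→2 → ∅
[9] deliver 2→0 → ∅
[10] deliver 0→2 → ∅
[11] deliver 2→1 → ∅
[12] deliver 1→2 → N2(foll b6 [-])
[13] deliver 2→3 → ∅
[14] deliver 3→2 → ∅
[15] propose(2,'z') → ∅
[16] deliver 2→4 → ∅

0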